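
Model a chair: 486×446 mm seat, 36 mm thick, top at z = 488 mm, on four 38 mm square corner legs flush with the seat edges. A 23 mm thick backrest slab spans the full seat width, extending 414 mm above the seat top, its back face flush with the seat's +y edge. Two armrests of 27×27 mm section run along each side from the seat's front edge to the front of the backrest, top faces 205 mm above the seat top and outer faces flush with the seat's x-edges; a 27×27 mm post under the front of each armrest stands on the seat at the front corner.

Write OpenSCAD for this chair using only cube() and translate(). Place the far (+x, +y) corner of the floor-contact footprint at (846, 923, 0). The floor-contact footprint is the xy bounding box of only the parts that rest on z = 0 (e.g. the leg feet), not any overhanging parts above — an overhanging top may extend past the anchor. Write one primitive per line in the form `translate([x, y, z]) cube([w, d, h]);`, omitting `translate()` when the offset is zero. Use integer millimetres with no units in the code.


translate([360, 477, 452]) cube([486, 446, 36]);
translate([360, 477, 0]) cube([38, 38, 452]);
translate([808, 477, 0]) cube([38, 38, 452]);
translate([360, 885, 0]) cube([38, 38, 452]);
translate([808, 885, 0]) cube([38, 38, 452]);
translate([360, 900, 488]) cube([486, 23, 414]);
translate([360, 477, 666]) cube([27, 423, 27]);
translate([819, 477, 666]) cube([27, 423, 27]);
translate([360, 477, 488]) cube([27, 27, 178]);
translate([819, 477, 488]) cube([27, 27, 178]);


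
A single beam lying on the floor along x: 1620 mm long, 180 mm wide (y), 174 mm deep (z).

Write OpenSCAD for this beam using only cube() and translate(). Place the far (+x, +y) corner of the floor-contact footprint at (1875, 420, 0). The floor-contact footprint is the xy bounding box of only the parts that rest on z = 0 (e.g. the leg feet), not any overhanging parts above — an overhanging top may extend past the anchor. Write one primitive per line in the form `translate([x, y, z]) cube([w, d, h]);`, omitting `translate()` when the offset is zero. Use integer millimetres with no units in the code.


translate([255, 240, 0]) cube([1620, 180, 174]);


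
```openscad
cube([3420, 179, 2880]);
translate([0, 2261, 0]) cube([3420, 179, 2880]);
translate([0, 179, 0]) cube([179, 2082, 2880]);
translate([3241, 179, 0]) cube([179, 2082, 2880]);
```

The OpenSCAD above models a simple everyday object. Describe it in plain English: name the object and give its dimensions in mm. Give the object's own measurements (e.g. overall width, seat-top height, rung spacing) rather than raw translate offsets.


The wall frame of a small rectangular building: four walls, each 2880 mm tall and 179 mm thick, enclosing a footprint 3420 mm (x) by 2440 mm (y) outside-to-outside, with no floor or roof. The front and back walls (the −y and +y sides) span the full width; the two side walls fit between them.


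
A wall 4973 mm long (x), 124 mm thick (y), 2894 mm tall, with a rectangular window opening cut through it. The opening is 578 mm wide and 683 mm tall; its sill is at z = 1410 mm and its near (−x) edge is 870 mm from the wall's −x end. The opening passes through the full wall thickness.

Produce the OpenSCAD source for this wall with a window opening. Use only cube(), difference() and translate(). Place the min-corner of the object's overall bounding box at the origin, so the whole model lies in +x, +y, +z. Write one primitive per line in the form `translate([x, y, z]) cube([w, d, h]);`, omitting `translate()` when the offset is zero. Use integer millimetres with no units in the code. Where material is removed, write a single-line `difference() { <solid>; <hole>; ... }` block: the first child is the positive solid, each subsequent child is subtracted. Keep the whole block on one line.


difference() { cube([4973, 124, 2894]); translate([870, 0, 1410]) cube([578, 124, 683]); }


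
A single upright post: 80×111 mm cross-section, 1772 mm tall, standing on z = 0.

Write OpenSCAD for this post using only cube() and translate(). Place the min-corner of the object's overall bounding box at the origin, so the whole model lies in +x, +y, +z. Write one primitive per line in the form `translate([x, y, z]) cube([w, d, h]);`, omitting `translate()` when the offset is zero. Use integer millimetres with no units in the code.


cube([80, 111, 1772]);


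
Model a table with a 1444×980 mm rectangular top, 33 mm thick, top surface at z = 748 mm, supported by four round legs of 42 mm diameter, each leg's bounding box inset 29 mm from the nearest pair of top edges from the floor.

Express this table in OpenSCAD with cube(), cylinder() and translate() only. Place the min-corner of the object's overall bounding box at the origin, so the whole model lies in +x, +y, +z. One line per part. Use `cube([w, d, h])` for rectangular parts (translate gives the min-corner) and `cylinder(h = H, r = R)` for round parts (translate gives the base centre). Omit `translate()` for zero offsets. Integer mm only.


// leg_h = 748 - 33 = 715
translate([0, 0, 715]) cube([1444, 980, 33]);
translate([50, 50, 0]) cylinder(h = 715, r = 21);
translate([1394, 50, 0]) cylinder(h = 715, r = 21);
translate([50, 930, 0]) cylinder(h = 715, r = 21);
translate([1394, 930, 0]) cylinder(h = 715, r = 21);


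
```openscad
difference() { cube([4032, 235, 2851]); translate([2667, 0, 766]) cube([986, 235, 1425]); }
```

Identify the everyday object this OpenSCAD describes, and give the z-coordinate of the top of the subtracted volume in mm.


A wall with a window opening. The window head height is 2191 mm.

A wall with a rectangular opening subtracted — a window. Sill at z = 766, opening 1425 mm tall, so the head is at 766 + 1425 = 2191 mm.


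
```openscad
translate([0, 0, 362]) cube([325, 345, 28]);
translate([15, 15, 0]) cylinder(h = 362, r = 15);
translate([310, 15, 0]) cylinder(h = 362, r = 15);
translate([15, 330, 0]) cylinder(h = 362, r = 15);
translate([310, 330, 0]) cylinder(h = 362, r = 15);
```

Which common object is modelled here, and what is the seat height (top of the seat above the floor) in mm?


A stool. The seat height is 390 mm.

A 325×345×28 slab at z = 362 on four corner cylinders — a stool. The seat top is 362 + 28 = 390 mm.


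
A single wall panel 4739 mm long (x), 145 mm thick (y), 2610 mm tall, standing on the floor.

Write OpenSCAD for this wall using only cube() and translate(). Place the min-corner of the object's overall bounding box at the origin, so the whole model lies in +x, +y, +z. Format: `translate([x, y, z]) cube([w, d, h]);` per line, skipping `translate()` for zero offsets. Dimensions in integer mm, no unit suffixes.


cube([4739, 145, 2610]);


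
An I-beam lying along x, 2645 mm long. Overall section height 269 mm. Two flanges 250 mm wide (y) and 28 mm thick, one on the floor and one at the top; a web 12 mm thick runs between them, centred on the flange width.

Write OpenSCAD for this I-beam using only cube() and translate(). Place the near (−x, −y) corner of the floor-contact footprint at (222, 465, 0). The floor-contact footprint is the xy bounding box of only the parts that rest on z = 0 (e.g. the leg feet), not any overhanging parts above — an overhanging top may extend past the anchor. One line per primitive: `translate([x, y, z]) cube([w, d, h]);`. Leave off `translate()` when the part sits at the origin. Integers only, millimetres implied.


translate([222, 465, 0]) cube([2645, 250, 28]);
translate([222, 584, 28]) cube([2645, 12, 213]);
translate([222, 465, 241]) cube([2645, 250, 28]);


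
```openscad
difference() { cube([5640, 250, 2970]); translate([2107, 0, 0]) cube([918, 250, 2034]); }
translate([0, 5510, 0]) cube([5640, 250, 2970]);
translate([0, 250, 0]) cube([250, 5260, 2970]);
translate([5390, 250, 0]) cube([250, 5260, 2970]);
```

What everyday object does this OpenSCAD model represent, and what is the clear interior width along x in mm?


A single room. The interior width is 5140 mm.

Four walls enclosing a rectangle with a door in the front wall — a room. Outside width 5640 minus two 250 mm walls gives 5140 mm.


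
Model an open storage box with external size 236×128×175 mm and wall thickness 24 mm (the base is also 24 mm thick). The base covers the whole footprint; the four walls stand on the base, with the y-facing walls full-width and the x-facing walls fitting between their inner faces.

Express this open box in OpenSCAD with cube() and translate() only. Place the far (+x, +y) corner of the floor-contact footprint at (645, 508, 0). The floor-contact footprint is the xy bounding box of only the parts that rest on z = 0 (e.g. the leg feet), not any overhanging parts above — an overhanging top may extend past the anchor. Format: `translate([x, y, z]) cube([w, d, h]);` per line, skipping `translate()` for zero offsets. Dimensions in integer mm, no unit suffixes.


translate([409, 380, 0]) cube([236, 128, 24]);
translate([409, 380, 24]) cube([236, 24, 151]);
translate([409, 484, 24]) cube([236, 24, 151]);
translate([409, 404, 24]) cube([24, 80, 151]);
translate([621, 404, 24]) cube([24, 80, 151]);


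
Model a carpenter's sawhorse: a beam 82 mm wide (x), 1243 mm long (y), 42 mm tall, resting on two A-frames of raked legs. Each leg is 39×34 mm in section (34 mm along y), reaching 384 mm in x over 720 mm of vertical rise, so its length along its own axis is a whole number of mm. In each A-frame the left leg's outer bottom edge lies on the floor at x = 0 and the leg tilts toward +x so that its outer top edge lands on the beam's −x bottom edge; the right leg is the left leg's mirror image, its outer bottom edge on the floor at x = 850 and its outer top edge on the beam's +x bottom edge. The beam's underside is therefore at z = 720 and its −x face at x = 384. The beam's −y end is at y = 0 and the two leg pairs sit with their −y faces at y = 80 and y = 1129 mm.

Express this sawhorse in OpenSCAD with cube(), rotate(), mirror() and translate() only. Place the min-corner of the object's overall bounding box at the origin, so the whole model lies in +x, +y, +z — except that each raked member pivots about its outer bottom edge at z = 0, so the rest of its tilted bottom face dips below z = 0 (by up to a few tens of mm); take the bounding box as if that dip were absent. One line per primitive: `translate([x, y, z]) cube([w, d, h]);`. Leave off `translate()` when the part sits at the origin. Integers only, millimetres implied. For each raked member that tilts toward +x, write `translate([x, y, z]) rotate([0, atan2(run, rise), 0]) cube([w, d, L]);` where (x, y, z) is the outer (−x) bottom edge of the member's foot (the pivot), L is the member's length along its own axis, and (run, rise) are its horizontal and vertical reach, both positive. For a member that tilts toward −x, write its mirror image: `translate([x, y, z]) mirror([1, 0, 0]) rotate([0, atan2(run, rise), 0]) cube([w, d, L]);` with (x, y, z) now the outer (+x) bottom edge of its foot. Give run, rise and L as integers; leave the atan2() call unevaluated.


translate([384, 0, 720]) cube([82, 1243, 42]);
translate([0, 80, 0]) rotate([0, atan2(384, 720), 0]) cube([39, 34, 816]);
translate([850, 80, 0]) mirror([1, 0, 0]) rotate([0, atan2(384, 720), 0]) cube([39, 34, 816]);
translate([0, 1129, 0]) rotate([0, atan2(384, 720), 0]) cube([39, 34, 816]);
translate([850, 1129, 0]) mirror([1, 0, 0]) rotate([0, atan2(384, 720), 0]) cube([39, 34, 816]);


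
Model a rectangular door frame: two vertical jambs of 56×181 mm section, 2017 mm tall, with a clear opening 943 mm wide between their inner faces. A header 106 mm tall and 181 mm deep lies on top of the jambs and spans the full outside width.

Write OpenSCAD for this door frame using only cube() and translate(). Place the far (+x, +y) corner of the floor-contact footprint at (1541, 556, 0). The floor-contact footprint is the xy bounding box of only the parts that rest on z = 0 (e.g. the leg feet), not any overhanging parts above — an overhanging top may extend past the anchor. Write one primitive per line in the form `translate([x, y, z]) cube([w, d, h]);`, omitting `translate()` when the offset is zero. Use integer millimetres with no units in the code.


translate([486, 375, 0]) cube([56, 181, 2017]);
translate([1485, 375, 0]) cube([56, 181, 2017]);
translate([486, 375, 2017]) cube([1055, 181, 106]);


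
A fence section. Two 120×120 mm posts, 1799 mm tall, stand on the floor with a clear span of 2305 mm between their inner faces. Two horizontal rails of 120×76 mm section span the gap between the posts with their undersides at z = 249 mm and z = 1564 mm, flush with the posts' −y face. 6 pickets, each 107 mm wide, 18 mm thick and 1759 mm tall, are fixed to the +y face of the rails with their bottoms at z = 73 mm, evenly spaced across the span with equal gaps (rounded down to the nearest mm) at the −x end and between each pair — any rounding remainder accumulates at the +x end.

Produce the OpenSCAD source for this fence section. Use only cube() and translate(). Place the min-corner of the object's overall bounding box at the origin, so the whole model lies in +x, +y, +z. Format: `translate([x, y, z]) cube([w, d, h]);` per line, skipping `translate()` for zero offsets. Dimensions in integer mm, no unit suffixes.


cube([120, 120, 1799]);
translate([2425, 0, 0]) cube([120, 120, 1799]);
translate([120, 0, 249]) cube([2305, 120, 76]);
translate([120, 0, 1564]) cube([2305, 120, 76]);
translate([357, 120, 73]) cube([107, 18, 1759]);
translate([701, 120, 73]) cube([107, 18, 1759]);
translate([1045, 120, 73]) cube([107, 18, 1759]);
translate([1389, 120, 73]) cube([107, 18, 1759]);
translate([1733, 120, 73]) cube([107, 18, 1759]);
translate([2077, 120, 73]) cube([107, 18, 1759]);


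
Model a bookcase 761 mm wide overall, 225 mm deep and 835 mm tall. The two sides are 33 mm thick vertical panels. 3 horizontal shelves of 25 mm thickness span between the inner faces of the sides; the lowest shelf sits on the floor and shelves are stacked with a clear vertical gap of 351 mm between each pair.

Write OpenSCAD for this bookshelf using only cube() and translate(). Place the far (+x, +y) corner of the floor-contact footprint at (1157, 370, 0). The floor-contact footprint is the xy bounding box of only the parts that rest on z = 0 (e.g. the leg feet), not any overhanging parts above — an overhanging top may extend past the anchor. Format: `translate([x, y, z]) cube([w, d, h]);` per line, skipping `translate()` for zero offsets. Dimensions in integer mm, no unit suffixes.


translate([396, 145, 0]) cube([33, 225, 835]);
translate([1124, 145, 0]) cube([33, 225, 835]);
translate([429, 145, 0]) cube([695, 225, 25]);
translate([429, 145, 376]) cube([695, 225, 25]);
translate([429, 145, 752]) cube([695, 225, 25]);


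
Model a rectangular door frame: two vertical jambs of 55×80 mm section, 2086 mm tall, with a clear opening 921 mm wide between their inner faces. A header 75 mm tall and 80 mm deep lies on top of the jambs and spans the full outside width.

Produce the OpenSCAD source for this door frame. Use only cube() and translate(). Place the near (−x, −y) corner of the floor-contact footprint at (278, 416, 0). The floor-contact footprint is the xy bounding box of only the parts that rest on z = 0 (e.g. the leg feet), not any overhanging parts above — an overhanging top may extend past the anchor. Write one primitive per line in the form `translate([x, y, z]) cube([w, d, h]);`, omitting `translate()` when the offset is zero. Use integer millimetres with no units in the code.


translate([278, 416, 0]) cube([55, 80, 2086]);
translate([1254, 416, 0]) cube([55, 80, 2086]);
translate([278, 416, 2086]) cube([1031, 80, 75]);


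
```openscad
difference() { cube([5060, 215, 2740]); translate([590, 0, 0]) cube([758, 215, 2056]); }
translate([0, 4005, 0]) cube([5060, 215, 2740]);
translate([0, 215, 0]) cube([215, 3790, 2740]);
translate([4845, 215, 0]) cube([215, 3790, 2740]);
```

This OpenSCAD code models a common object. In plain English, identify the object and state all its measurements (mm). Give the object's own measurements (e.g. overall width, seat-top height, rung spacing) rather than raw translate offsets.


A single room: four walls, each 2740 mm tall and 215 mm thick, enclosing an outside footprint 5060×4220 mm (x × y), no floor or roof. The front and back walls (−y and +y sides) run the full x-width; the side walls fit between their inner faces. A door opening 758 mm wide and 2056 mm tall is cut through the front wall from the floor up, its −x edge 590 mm from the wall's −x end.


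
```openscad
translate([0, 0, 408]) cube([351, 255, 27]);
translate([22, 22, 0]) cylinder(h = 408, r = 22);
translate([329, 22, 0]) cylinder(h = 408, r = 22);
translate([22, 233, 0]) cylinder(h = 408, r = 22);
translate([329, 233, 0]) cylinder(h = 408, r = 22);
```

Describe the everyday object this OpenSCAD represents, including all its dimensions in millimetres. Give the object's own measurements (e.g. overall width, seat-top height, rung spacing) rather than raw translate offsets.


A four-legged stool. The seat is a 351×255×27 mm slab whose top surface is at z = 435 mm; four round legs, each 44 mm in diameter, run from the floor (z = 0) to the underside of the seat, each leg's axis is inset half a diameter from the nearest pair of seat edges (so the leg's bounding box is flush with the corner).


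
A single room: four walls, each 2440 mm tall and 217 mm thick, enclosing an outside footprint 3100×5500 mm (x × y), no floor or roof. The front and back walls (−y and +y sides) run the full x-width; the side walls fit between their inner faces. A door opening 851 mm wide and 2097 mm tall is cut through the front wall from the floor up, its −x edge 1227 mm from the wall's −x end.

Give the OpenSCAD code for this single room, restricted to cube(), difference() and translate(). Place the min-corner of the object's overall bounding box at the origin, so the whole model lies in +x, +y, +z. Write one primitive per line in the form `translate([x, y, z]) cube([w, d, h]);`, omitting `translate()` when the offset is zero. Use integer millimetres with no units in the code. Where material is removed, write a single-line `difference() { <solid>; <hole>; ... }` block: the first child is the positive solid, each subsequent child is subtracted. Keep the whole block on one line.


difference() { cube([3100, 217, 2440]); translate([1227, 0, 0]) cube([851, 217, 2097]); }
translate([0, 5283, 0]) cube([3100, 217, 2440]);
translate([0, 217, 0]) cube([217, 5066, 2440]);
translate([2883, 217, 0]) cube([217, 5066, 2440]);


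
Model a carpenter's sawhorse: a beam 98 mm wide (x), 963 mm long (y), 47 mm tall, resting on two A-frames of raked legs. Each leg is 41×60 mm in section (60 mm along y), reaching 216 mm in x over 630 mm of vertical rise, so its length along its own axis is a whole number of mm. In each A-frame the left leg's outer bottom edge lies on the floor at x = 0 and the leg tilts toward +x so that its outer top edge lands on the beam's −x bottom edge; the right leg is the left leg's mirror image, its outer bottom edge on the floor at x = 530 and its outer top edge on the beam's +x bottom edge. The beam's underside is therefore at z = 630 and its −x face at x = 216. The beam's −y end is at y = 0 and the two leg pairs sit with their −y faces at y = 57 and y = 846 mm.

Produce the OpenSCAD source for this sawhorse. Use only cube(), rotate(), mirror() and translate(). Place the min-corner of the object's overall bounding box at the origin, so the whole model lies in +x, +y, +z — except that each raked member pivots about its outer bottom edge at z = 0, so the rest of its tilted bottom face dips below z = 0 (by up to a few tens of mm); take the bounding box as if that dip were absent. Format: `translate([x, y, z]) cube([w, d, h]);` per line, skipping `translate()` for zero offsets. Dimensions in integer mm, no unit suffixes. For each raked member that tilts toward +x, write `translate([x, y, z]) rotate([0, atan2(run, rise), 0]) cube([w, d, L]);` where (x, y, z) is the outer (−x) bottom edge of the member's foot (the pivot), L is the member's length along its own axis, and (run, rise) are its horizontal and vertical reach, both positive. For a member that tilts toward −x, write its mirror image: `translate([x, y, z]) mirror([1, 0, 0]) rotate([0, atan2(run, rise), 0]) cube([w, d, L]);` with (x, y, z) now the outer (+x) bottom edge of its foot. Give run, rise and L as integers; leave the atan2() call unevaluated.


translate([216, 0, 630]) cube([98, 963, 47]);
translate([0, 57, 0]) rotate([0, atan2(216, 630), 0]) cube([41, 60, 666]);
translate([530, 57, 0]) mirror([1, 0, 0]) rotate([0, atan2(216, 630), 0]) cube([41, 60, 666]);
translate([0, 846, 0]) rotate([0, atan2(216, 630), 0]) cube([41, 60, 666]);
translate([530, 846, 0]) mirror([1, 0, 0]) rotate([0, atan2(216, 630), 0]) cube([41, 60, 666]);


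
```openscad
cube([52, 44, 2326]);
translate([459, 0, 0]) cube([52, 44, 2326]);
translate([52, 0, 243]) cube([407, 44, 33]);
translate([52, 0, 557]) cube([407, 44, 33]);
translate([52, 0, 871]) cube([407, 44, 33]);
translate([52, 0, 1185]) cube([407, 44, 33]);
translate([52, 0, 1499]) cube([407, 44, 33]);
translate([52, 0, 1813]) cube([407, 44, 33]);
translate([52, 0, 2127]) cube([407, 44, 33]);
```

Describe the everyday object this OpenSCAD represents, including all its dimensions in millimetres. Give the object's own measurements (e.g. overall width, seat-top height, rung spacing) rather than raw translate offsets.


A straight ladder. Two 52×44 mm vertical rails, 2326 mm tall, stand 511 mm apart (outside-to-outside) with their front faces coplanar on the −y side. 7 rungs, each 44 mm deep and 33 mm tall, span between the inner faces of the rails, front faces flush with the rails. The lowest rung's underside is at z = 243 mm and rungs are spaced 314 mm apart (underside to underside).


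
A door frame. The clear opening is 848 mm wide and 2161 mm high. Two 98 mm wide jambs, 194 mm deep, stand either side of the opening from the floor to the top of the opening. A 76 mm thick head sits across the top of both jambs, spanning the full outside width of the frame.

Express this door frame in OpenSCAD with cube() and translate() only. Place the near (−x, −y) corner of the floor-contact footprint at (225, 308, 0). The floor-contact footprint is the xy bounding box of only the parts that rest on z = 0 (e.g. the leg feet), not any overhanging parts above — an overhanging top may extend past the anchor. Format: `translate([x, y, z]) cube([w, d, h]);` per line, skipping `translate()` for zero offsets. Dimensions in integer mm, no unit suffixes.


translate([225, 308, 0]) cube([98, 194, 2161]);
translate([1171, 308, 0]) cube([98, 194, 2161]);
translate([225, 308, 2161]) cube([1044, 194, 76]);


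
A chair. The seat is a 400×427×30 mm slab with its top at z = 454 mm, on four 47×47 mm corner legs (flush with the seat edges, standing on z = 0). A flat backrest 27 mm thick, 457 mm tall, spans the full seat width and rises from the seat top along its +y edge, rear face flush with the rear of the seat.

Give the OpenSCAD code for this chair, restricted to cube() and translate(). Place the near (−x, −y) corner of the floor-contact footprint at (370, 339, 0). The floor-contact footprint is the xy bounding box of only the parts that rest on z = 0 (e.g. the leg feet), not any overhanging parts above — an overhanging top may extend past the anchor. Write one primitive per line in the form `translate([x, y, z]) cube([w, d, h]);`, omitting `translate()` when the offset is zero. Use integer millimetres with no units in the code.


translate([370, 339, 424]) cube([400, 427, 30]);
translate([370, 339, 0]) cube([47, 47, 424]);
translate([723, 339, 0]) cube([47, 47, 424]);
translate([370, 719, 0]) cube([47, 47, 424]);
translate([723, 719, 0]) cube([47, 47, 424]);
translate([370, 739, 454]) cube([400, 27, 457]);


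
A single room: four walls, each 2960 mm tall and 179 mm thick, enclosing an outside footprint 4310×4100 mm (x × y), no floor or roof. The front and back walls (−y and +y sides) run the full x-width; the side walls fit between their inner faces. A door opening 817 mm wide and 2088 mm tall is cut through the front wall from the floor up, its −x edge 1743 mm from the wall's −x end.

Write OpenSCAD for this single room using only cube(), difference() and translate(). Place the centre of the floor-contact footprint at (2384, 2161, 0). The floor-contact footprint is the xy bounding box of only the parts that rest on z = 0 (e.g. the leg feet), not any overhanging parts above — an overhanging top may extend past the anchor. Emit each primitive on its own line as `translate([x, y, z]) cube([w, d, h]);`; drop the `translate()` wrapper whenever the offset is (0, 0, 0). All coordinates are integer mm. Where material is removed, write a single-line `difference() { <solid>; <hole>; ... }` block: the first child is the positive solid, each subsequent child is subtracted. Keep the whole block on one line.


difference() { translate([229, 111, 0]) cube([4310, 179, 2960]); translate([1972, 111, 0]) cube([817, 179, 2088]); }
translate([229, 4032, 0]) cube([4310, 179, 2960]);
translate([229, 290, 0]) cube([179, 3742, 2960]);
translate([4360, 290, 0]) cube([179, 3742, 2960]);


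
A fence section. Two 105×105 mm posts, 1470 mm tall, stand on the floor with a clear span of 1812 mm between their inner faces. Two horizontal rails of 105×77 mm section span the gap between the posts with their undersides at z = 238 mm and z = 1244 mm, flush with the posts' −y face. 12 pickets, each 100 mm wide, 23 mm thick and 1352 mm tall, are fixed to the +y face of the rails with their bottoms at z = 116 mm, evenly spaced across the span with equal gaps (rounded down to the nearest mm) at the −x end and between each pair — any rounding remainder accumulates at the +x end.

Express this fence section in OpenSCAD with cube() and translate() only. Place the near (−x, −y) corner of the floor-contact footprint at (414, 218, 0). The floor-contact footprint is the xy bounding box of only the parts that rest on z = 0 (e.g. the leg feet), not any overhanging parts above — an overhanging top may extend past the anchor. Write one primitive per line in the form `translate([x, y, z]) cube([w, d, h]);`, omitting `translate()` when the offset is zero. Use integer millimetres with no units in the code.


translate([414, 218, 0]) cube([105, 105, 1470]);
translate([2331, 218, 0]) cube([105, 105, 1470]);
translate([519, 218, 238]) cube([1812, 105, 77]);
translate([519, 218, 1244]) cube([1812, 105, 77]);
translate([566, 323, 116]) cube([100, 23, 1352]);
translate([713, 323, 116]) cube([100, 23, 1352]);
translate([860, 323, 116]) cube([100, 23, 1352]);
translate([1007, 323, 116]) cube([100, 23, 1352]);
translate([1154, 323, 116]) cube([100, 23, 1352]);
translate([1301, 323, 116]) cube([100, 23, 1352]);
translate([1448, 323, 116]) cube([100, 23, 1352]);
translate([1595, 323, 116]) cube([100, 23, 1352]);
translate([1742, 323, 116]) cube([100, 23, 1352]);
translate([1889, 323, 116]) cube([100, 23, 1352]);
translate([2036, 323, 116]) cube([100, 23, 1352]);
translate([2183, 323, 116]) cube([100, 23, 1352]);


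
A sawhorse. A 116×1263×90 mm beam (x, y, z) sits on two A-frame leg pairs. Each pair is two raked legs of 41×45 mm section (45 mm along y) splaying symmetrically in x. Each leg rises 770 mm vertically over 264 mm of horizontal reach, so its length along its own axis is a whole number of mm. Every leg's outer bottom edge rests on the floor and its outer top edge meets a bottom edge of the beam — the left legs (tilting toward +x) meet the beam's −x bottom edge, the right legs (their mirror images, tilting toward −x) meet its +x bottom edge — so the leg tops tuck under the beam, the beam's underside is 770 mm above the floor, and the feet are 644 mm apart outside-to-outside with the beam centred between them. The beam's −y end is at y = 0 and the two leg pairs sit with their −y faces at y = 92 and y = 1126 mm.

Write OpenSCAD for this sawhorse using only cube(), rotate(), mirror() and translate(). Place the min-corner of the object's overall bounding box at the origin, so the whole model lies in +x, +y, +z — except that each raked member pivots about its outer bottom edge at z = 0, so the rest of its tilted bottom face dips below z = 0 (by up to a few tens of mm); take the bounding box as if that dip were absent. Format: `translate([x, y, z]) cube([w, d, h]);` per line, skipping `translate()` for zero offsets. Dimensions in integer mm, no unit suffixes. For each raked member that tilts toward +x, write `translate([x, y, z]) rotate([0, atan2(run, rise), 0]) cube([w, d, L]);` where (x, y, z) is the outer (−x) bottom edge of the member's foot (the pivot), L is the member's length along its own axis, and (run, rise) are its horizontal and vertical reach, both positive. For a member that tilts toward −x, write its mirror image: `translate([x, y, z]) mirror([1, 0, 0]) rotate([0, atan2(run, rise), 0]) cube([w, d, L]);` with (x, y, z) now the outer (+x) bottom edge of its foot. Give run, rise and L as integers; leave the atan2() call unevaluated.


// leg length = √(264² + 770²) = 814
// right-leg outer foot x = 2·264 + 116 = 644
// beam min-corner = (264, 0, 770)
translate([264, 0, 770]) cube([116, 1263, 90]);
translate([0, 92, 0]) rotate([0, atan2(264, 770), 0]) cube([41, 45, 814]);
translate([644, 92, 0]) mirror([1, 0, 0]) rotate([0, atan2(264, 770), 0]) cube([41, 45, 814]);
translate([0, 1126, 0]) rotate([0, atan2(264, 770), 0]) cube([41, 45, 814]);
translate([644, 1126, 0]) mirror([1, 0, 0]) rotate([0, atan2(264, 770), 0]) cube([41, 45, 814]);


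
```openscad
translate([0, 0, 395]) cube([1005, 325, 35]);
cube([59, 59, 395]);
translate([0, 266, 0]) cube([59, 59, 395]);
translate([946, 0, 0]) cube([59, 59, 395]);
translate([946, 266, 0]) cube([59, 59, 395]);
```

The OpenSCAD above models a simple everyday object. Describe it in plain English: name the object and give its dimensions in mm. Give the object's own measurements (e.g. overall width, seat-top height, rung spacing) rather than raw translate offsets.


A long wooden bench with a 1005 mm (x) × 325 mm (y) seat, 35 mm thick, its top surface 430 mm above the floor. Four 59 mm square legs at the seat corners, flush with the edges, run from z = 0 to the seat underside.


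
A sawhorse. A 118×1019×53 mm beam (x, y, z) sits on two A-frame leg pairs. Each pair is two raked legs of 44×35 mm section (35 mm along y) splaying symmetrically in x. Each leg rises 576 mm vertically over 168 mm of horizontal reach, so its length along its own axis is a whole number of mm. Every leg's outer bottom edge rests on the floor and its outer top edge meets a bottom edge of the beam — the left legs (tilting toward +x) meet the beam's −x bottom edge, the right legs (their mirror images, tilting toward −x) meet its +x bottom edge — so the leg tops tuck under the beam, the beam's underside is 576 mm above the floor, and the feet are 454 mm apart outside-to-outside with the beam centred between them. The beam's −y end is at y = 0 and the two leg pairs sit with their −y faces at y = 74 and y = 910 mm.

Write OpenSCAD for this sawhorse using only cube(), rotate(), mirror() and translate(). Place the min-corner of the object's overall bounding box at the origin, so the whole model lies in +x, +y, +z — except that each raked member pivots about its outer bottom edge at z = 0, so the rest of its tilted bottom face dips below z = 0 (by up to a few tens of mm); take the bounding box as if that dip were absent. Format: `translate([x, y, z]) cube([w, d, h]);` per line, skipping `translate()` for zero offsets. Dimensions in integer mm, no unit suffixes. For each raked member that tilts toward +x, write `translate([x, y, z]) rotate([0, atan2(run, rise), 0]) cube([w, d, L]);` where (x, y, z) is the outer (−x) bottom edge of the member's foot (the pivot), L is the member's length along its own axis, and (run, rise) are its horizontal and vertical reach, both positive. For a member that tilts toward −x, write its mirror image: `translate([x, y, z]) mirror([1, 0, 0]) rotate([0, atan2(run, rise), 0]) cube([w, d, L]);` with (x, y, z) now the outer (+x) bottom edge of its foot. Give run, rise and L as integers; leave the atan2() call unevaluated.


// leg length = √(168² + 576²) = 600
// right-leg outer foot x = 2·168 + 118 = 454
// beam min-corner = (168, 0, 576)
translate([168, 0, 576]) cube([118, 1019, 53]);
translate([0, 74, 0]) rotate([0, atan2(168, 576), 0]) cube([44, 35, 600]);
translate([454, 74, 0]) mirror([1, 0, 0]) rotate([0, atan2(168, 576), 0]) cube([44, 35, 600]);
translate([0, 910, 0]) rotate([0, atan2(168, 576), 0]) cube([44, 35, 600]);
translate([454, 910, 0]) mirror([1, 0, 0]) rotate([0, atan2(168, 576), 0]) cube([44, 35, 600]);


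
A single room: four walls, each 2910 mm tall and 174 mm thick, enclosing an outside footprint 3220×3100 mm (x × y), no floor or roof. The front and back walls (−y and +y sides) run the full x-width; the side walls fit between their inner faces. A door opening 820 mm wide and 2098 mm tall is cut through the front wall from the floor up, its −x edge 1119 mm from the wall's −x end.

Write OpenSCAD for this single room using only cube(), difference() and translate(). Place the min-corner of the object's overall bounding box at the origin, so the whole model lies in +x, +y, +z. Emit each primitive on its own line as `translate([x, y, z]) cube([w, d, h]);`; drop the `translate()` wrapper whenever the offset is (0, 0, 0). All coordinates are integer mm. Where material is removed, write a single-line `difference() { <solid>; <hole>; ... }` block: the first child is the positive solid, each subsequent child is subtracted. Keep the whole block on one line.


difference() { cube([3220, 174, 2910]); translate([1119, 0, 0]) cube([820, 174, 2098]); }
translate([0, 2926, 0]) cube([3220, 174, 2910]);
translate([0, 174, 0]) cube([174, 2752, 2910]);
translate([3046, 174, 0]) cube([174, 2752, 2910]);


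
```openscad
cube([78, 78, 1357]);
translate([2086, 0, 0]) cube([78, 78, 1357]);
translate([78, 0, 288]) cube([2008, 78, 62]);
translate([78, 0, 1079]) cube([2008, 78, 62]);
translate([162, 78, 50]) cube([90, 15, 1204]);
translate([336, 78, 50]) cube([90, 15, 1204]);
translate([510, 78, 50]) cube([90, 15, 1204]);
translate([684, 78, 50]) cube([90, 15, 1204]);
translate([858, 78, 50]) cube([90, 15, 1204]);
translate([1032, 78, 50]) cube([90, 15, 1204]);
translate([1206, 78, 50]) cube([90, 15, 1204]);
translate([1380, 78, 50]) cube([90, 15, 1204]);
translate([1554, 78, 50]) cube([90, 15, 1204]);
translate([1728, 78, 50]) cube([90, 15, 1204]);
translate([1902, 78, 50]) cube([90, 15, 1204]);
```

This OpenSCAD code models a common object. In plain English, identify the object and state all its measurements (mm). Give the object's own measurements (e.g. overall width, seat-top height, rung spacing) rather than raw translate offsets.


A fence section. Two 78×78 mm posts, 1357 mm tall, stand on the floor with a clear span of 2008 mm between their inner faces. Two horizontal rails of 78×62 mm section span the gap between the posts with their undersides at z = 288 mm and z = 1079 mm, flush with the posts' −y face. 11 pickets, each 90 mm wide, 15 mm thick and 1204 mm tall, are fixed to the +y face of the rails with their bottoms at z = 50 mm, spaced across the span with a 84 mm gap after the −x post and between neighbouring pickets, with 94 mm left before the +x post.


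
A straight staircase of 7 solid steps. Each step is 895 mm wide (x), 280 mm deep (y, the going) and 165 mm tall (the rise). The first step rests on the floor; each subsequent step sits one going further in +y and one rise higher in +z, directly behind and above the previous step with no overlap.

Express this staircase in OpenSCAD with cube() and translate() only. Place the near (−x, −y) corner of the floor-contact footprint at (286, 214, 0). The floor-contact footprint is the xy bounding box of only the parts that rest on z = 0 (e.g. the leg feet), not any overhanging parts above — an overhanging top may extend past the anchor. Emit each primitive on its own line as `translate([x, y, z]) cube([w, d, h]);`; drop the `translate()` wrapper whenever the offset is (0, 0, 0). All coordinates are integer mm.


translate([286, 214, 0]) cube([895, 280, 165]);
translate([286, 494, 165]) cube([895, 280, 165]);
translate([286, 774, 330]) cube([895, 280, 165]);
translate([286, 1054, 495]) cube([895, 280, 165]);
translate([286, 1334, 660]) cube([895, 280, 165]);
translate([286, 1614, 825]) cube([895, 280, 165]);
translate([286, 1894, 990]) cube([895, 280, 165]);


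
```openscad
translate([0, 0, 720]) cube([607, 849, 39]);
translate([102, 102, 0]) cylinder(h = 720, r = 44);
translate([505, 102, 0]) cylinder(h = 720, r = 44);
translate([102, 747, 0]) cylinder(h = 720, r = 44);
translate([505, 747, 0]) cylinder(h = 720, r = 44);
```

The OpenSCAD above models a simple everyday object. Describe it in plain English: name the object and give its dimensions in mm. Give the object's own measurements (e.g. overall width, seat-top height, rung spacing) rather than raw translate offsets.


A table: top 607 mm (x) × 849 mm (y), 39 mm thick, upper face at z = 759 mm, on four round legs of 88 mm diameter, each leg's bounding box inset 58 mm from the nearest pair of top edges from z = 0 to the bottom of the top.


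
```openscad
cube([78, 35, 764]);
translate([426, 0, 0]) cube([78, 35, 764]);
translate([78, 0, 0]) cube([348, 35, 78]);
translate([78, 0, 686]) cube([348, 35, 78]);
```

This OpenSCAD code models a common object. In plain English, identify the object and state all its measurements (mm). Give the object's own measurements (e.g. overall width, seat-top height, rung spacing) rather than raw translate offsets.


A rectangular picture frame lying in the x–z plane (depth along y). The opening is 348 mm wide (x) by 608 mm tall (z), surrounded by a border 78 mm wide on all four sides. The frame is 35 mm deep and is made of two full-height vertical stiles with two horizontal rails fitted between them.


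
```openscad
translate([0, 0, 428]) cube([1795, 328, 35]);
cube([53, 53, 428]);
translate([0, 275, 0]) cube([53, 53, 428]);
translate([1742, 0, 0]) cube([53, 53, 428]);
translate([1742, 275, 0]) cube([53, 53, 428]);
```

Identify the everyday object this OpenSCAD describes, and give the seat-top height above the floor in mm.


A bench. The seat-top height is 463 mm.

A long slab on four corner posts — a bench. The slab sits at z = 428 with thickness 35, so the top is 428 + 35 = 463 mm.


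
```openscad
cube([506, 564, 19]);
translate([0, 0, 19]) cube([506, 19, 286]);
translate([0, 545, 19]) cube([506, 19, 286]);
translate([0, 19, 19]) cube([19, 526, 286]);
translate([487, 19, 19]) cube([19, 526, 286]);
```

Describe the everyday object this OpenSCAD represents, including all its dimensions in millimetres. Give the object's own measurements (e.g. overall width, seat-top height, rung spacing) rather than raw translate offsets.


An open-topped rectangular box: outside dimensions 506×564×305 mm, with a uniform wall and base thickness of 19 mm. The base is a full 506×564 slab on the floor; four walls sit on top of the base. The front and back walls (the −y and +y sides) span the full width; the two side walls fit between them.


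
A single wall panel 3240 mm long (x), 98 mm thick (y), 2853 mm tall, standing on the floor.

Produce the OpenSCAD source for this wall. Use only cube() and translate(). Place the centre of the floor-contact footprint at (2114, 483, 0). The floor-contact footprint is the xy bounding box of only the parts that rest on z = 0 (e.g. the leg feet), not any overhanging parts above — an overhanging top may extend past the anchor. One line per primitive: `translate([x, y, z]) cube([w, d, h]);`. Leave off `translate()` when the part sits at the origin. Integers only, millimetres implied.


translate([494, 434, 0]) cube([3240, 98, 2853]);


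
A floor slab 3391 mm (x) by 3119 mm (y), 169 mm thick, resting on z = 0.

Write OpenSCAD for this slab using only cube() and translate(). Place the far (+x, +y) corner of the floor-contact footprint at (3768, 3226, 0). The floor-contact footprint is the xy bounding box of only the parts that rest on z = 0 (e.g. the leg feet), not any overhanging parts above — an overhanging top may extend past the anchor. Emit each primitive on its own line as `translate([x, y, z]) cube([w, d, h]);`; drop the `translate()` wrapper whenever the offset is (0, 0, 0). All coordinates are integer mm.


translate([377, 107, 0]) cube([3391, 3119, 169]);
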